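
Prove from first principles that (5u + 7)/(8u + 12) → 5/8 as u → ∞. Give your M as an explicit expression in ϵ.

Let ϵ > 0. We seek M > 0 such that u > M implies |(5u + 7)/(8u + 12) − (5/8)| < ϵ.
(5u + 7)/(8u + 12) − (5/8) = (8(5u + 7) − 5(8u + 12)) / (8(8u + 12)) = -4/(8(8u + 12)).
For u > 0 we have 8u + 12 > 8u, so |(5u + 7)/(8u + 12) − (5/8)| = 4/(8(8u + 12)) < 4/(8·8u) = (1/16)/u.
Thus |(5u + 7)/(8u + 12) − (5/8)| < ϵ whenever u > (1/16)/ϵ.
Take M = (1/16)/ϵ. If u > M then |(5u + 7)/(8u + 12) − (5/8)| < (1/16)/u < ϵ.

M = (1/16)/ϵ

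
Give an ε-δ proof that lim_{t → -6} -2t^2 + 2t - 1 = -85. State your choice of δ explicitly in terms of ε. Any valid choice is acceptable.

δ = min(2, ε/30)

Let ε > 0. We want δ > 0 such that 0 < |t + 6| < δ implies |(-2t^2 + 2t - 1) + 85| < ε.
(-2t^2 + 2t - 1) + 85 = -2t^2 + 2t + 84 = (t + 6)(-2t + 14).
So |(-2t^2 + 2t - 1) + 85| = |t + 6|·|-2t + 14|.
Assume first that |t + 6| < 2, so |t| < 8. Then |-2t + 14| ≤ 2·8 + 14 = 30.
Hence |(-2t^2 + 2t - 1) + 85| ≤ 30|t + 6| < ε provided |t + 6| < ε/30.
Take δ = min(2, ε/30). Then 0 < |t + 6| < δ gives both |t + 6| < 2 and |t + 6| < ε/30, so |(-2t^2 + 2t - 1) + 85| < ε.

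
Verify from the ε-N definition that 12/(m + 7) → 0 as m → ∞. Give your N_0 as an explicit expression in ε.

N_0 = 12/ε

Suppose ε > 0. For m ≥ 1, |12/(m + 7) − 0| = 12/(m + 7) ≤ 12/m.
We need 12/m < ε, i.e. m > 12/ε.
Take N_0 = 12/ε. If m > N_0 then |12/(m + 7)| ≤ 12/m < ε.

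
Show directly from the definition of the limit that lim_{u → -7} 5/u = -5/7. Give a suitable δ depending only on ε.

δ = min(7/2, (49/10)ε)

Let ε > 0. We seek δ > 0 such that 0 < |u + 7| < δ implies |5/u + 5/7| < ε.
|5/u + 5/7| = 5·|-7 − u|/(7·|u|) = 5|u + 7|/(7|u|).
Restrict δ ≤ 7/2. Then |u + 7| < 7/2 gives |u| > 7/2, so 7|u| > 49/2.
Then |5/u + 5/7| < 5|u + 7|/(49/2), which is < ε when |u + 7| < (49/10)ε.
Take δ = min(7/2, (49/10)ε). Then 0 < |u + 7| < δ gives both |u + 7| < 7/2 and |u + 7| < (49/10)ε, so |5/u + 5/7| < ε.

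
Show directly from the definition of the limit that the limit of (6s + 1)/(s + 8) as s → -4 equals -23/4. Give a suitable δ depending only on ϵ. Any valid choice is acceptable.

Let ϵ > 0 be given. We want δ > 0 with 0 < |s + 4| < δ ⇒ |(6s + 1)/(s + 8) + 23/4| < ϵ.
Combining over a common denominator, (6s + 1)/(s + 8) + 23/4 = [(6s + 1)·4 − (-23)·(s + 8)] / [4·(s + 8)] = 47(s + 4) / (4(s + 8)).
So |(6s + 1)/(s + 8) + 23/4| = 47|s + 4| / (4·|s + 8|).
Restrict δ ≤ 2. Then |s + 4| < 2 gives |s + 8| = |(s + 4) + 4| ≥ 4 − 2 = 2.
Hence |(6s + 1)/(s + 8) + 23/4| < 47|s + 4|/(4·2) = (47/8)|s + 4|, which is < ϵ once |s + 4| < (8/47)ϵ.
Take δ = min(2, (8/47)ϵ). Then 0 < |s + 4| < δ forces both bounds, so |(6s + 1)/(s + 8) + 23/4| < ϵ.

δ = min(2, (8/47)ϵ)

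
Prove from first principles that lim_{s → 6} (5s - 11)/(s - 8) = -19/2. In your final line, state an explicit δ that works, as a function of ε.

Let ε > 0. We want δ > 0 with 0 < |s − 6| < δ ⇒ |(5s - 11)/(s - 8) + 19/2| < ε.
Combining over a common denominator, (5s - 11)/(s - 8) + 19/2 = [(5s - 11)·(-2) − 19·(s - 8)] / [(-2)·(s - 8)] = -29(s − 6) / ((-2)(s - 8)).
So |(5s - 11)/(s - 8) + 19/2| = 29|s − 6| / (2·|s − 8|).
Require δ ≤ 1, so |s − 8| ≥ |-2| − |s − 6| > 2 − 1 = 1.
Hence |(5s - 11)/(s - 8) + 19/2| < 29|s − 6|/(2·1) = (29/2)|s − 6|, which is < ε once |s − 6| < (2/29)ε.
Take δ = min(1, (2/29)ε). Then 0 < |s − 6| < δ forces both bounds, so |(5s - 11)/(s - 8) + 19/2| < ε.

δ = min(1, (2/29)ε)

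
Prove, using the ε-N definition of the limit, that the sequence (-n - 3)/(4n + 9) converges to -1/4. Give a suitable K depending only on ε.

Fix ε > 0. For n ≥ 1, |(-n - 3)/(4n + 9) + 1/4| = |-3|/(4(4n + 9)) = 3/(4(4n + 9)).
Since 4n + 9 ≥ 4n for n ≥ 1, this is ≤ 3/(4·4n) = (3/16)/n.
So |(-n - 3)/(4n + 9) + 1/4| < ε whenever n > (3/16)/ε.
Take K = (3/16)/ε. If n > K then |(-n - 3)/(4n + 9) + 1/4| ≤ (3/16)/n < ε.

K = (3/16)/ε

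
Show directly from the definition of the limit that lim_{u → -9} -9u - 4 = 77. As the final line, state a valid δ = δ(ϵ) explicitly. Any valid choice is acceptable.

δ = ϵ/9

Let ϵ > 0. We need δ > 0 so that 0 < |u + 9| < δ implies |(-9u - 4) − 77| < ϵ.
Since (-9u - 4) − 77 = -9(u + 9), we have |(-9u - 4) − 77| = 9|u + 9|.
Thus it suffices that |u + 9| < ϵ/9.
Choosing δ = ϵ/9 gives |(-9u - 4) − 77| = 9|u + 9| < ϵ whenever |u + 9| < δ.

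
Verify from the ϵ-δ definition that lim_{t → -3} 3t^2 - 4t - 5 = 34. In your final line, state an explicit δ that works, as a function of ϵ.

Let ϵ > 0. We want δ > 0 such that 0 < |t + 3| < δ implies |(3t^2 - 4t - 5) − 34| < ϵ.
(3t^2 - 4t - 5) − 34 = 3t^2 - 4t - 39 = (t + 3)(3t - 13).
So |(3t^2 - 4t - 5) − 34| = |t + 3|·|3t - 13|.
Assume first that |t + 3| < 1, so |t| < 4. Then |3t - 13| ≤ 3·4 + 13 = 25.
Hence |(3t^2 - 4t - 5) − 34| ≤ 25|t + 3| < ϵ provided |t + 3| < ϵ/25.
Choosing δ = min(1, ϵ/25) ensures both conditions, hence |(3t^2 - 4t - 5) − 34| < ϵ.

δ = min(1, ϵ/25)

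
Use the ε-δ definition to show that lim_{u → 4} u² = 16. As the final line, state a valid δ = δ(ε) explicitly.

δ = min(2, ε/10)

Let ε > 0. We seek δ > 0 with 0 < |u − 4| < δ ⇒ |u² − 16| < ε.
Factor: u² − 16 = (u − 4)(u + 4), so |u² − 16| = |u − 4|·|u + 4|.
Restrict δ ≤ 2. Then |u − 4| < 2 gives |u| < 6, so by the triangle inequality |u + 4| ≤ 6 + 4 = 10.
Hence |u² − 16| ≤ 10|u − 4|, which is < ε once |u − 4| < ε/10.
Take δ = min(2, ε/10). If 0 < |u − 4| < δ then both bounds hold and |u² − 16| ≤ 10|u − 4| < 10·(ε/10) = ε.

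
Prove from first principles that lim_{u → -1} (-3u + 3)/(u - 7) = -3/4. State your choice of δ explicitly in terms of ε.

δ = min(4, (16/9)ε)

Let ε > 0. We want δ > 0 with 0 < |u + 1| < δ ⇒ |(-3u + 3)/(u - 7) + 3/4| < ε.
Combining over a common denominator, (-3u + 3)/(u - 7) + 3/4 = [(-3u + 3)·(-8) − 6·(u - 7)] / [(-8)·(u - 7)] = 18(u + 1) / ((-8)(u - 7)).
So |(-3u + 3)/(u - 7) + 3/4| = 18|u + 1| / (8·|u − 7|).
Require δ ≤ 4, so |u − 7| ≥ |-8| − |u + 1| > 8 − 4 = 4.
Hence |(-3u + 3)/(u - 7) + 3/4| < 18|u + 1|/(8·4) = (9/16)|u + 1|, which is < ε once |u + 1| < (16/9)ε.
Take δ = min(4, (16/9)ε). Then 0 < |u + 1| < δ forces both bounds, so |(-3u + 3)/(u - 7) + 3/4| < ε.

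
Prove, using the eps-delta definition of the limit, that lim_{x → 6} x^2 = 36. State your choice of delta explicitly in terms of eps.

delta = min(1, eps/13)

Fix eps > 0. We seek delta > 0 with 0 < |x − 6| < delta ⇒ |x^2 − 36| < eps.
Factor: x^2 − 36 = (x − 6)(x + 6), so |x^2 − 36| = |x − 6|·|x + 6|.
Impose delta ≤ 1 so that |x| < 7; then |x + 6| ≤ 13.
Hence |x^2 − 36| ≤ 13|x − 6|, which is < eps once |x − 6| < eps/13.
Take delta = min(1, eps/13). If 0 < |x − 6| < delta then both bounds hold and |x^2 − 36| ≤ 13|x − 6| < 13·(eps/13) = eps.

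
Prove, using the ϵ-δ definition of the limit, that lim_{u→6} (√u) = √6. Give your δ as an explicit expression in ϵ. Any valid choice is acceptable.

Let ϵ > 0 be given. We want δ > 0 such that 0 < |u − 6| < δ implies |√u − √6| < ϵ.
Rationalise: √u − √6 = (u − 6)/(√u + √6), so |√u − √6| = |u − 6|/(√u + √6).
Restrict δ ≤ 6 so that |u − 6| < 6 forces u > 0, and then √u + √6 > √6.
Hence |√u − √6| < |u − 6|/√6, which is < ϵ once |u − 6| < √6·ϵ.
Take δ = min(6, √6·ϵ). If 0 < |u − 6| < δ then u > 0 and |√u − √6| < |u − 6|/√6 < ϵ.

δ = min(6, √6·ϵ)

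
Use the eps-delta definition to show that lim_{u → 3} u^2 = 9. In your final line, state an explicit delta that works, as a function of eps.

Suppose eps > 0. We seek delta > 0 with 0 < |u − 3| < delta ⇒ |u^2 − 9| < eps.
Factor: u^2 − 9 = (u − 3)(u + 3), so |u^2 − 9| = |u − 3|·|u + 3|.
Impose delta ≤ 2 so that |u| < 5; then |u + 3| ≤ 8.
Hence |u^2 − 9| ≤ 8|u − 3|, which is < eps once |u − 3| < eps/8.
Take delta = min(2, eps/8). If 0 < |u − 3| < delta then both bounds hold and |u^2 − 9| ≤ 8|u − 3| < 8·(eps/8) = eps.

delta = min(2, eps/8)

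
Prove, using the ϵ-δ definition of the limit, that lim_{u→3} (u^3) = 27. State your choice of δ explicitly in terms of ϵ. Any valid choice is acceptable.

Let ϵ > 0 be given. We seek δ > 0 with 0 < |u − 3| < δ ⇒ |u^3 − 27| < ϵ.
Factor: u^3 − 27 = (u − 3)(u^2 + 3u + 9), so |u^3 − 27| = |u − 3|·|u^2 + 3u + 9|.
Impose δ ≤ 2 so that |u| < 5; then |u^2 + 3u + 9| ≤ 49.
Hence |u^3 − 27| ≤ 49|u − 3|, which is < ϵ once |u − 3| < ϵ/49.
Take δ = min(2, ϵ/49). If 0 < |u − 3| < δ then both bounds hold and |u^3 − 27| ≤ 49|u − 3| < 49·(ϵ/49) = ϵ.

δ = min(2, ϵ/49)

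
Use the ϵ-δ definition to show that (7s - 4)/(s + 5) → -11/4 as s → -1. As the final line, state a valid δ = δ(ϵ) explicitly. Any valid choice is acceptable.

δ = min(2, (8/39)ϵ)

Let ϵ > 0 be given. We want δ > 0 with 0 < |s + 1| < δ ⇒ |(7s - 4)/(s + 5) + 11/4| < ϵ.
Combining over a common denominator, (7s - 4)/(s + 5) + 11/4 = [(7s - 4)·4 − (-11)·(s + 5)] / [4·(s + 5)] = 39(s + 1) / (4(s + 5)).
So |(7s - 4)/(s + 5) + 11/4| = 39|s + 1| / (4·|s + 5|).
Restrict δ ≤ 2. Then |s + 1| < 2 gives |s + 5| = |(s + 1) + 4| ≥ 4 − 2 = 2.
Hence |(7s - 4)/(s + 5) + 11/4| < 39|s + 1|/(4·2) = (39/8)|s + 1|, which is < ϵ once |s + 1| < (8/39)ϵ.
Take δ = min(2, (8/39)ϵ). Then 0 < |s + 1| < δ forces both bounds, so |(7s - 4)/(s + 5) + 11/4| < ϵ.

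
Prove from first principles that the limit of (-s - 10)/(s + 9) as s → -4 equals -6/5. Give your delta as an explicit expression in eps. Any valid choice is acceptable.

Let eps > 0 be given. We want delta > 0 with 0 < |s + 4| < delta ⇒ |(-s - 10)/(s + 9) + 6/5| < eps.
Combining over a common denominator, (-s - 10)/(s + 9) + 6/5 = [(-s - 10)·5 − (-6)·(s + 9)] / [5·(s + 9)] = 1(s + 4) / (5(s + 9)).
So |(-s - 10)/(s + 9) + 6/5| = |s + 4| / (5·|s + 9|).
Restrict delta ≤ 5/2. Then |s + 4| < 5/2 gives |s + 9| = |(s + 4) + 5| ≥ 5 − 5/2 = 5/2.
Hence |(-s - 10)/(s + 9) + 6/5| < |s + 4|/(5·(5/2)) = (2/25)|s + 4|, which is < eps once |s + 4| < (25/2)eps.
Take delta = min(5/2, (25/2)eps). Then 0 < |s + 4| < delta forces both bounds, so |(-s - 10)/(s + 9) + 6/5| < eps.

delta = min(5/2, (25/2)eps)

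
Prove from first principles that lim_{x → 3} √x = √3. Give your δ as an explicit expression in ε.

δ = min(3, √3·ε)

Let ε > 0. We want δ > 0 such that 0 < |x − 3| < δ implies |√x − √3| < ε.
Rationalise: √x − √3 = (x − 3)/(√x + √3), so |√x − √3| = |x − 3|/(√x + √3).
Restrict δ ≤ 3 so that |x − 3| < 3 forces x > 0, and then √x + √3 > √3.
Hence |√x − √3| < |x − 3|/√3, which is < ε once |x − 3| < √3·ε.
Take δ = min(3, √3·ε). If 0 < |x − 3| < δ then x > 0 and |√x − √3| < |x − 3|/√3 < ε.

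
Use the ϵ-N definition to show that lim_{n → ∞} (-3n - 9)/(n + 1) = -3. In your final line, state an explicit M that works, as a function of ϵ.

Suppose ϵ > 0. For n ≥ 1, |(-3n - 9)/(n + 1) + 3| = |-6|/((n + 1)) = 6/((n + 1)).
Since n + 1 ≥ n for n ≥ 1, this is ≤ 6/(n) = 6/n.
So |(-3n - 9)/(n + 1) + 3| < ϵ whenever n > 6/ϵ.
Take M = 6/ϵ. If n > M then |(-3n - 9)/(n + 1) + 3| ≤ 6/n < ϵ.

M = 6/ϵ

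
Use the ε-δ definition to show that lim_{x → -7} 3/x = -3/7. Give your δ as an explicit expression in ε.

δ = min(7/2, (49/6)ε)

Let ε > 0 be given. We seek δ > 0 such that 0 < |x + 7| < δ implies |3/x + 3/7| < ε.
|3/x + 3/7| = 3·|-7 − x|/(7·|x|) = 3|x + 7|/(7|x|).
Restrict δ ≤ 7/2. Then |x + 7| < 7/2 gives |x| > 7/2, so 7|x| > 49/2.
Then |3/x + 3/7| < 3|x + 7|/(49/2), which is < ε when |x + 7| < (49/6)ε.
Take δ = min(7/2, (49/6)ε). Then 0 < |x + 7| < δ gives both |x + 7| < 7/2 and |x + 7| < (49/6)ε, so |3/x + 3/7| < ε.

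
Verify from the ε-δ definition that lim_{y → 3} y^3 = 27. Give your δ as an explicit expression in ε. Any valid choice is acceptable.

Suppose ε > 0. We seek δ > 0 with 0 < |y − 3| < δ ⇒ |y^3 − 27| < ε.
Factor: y^3 − 27 = (y − 3)(y^2 + 3y + 9), so |y^3 − 27| = |y − 3|·|y^2 + 3y + 9|.
Impose δ ≤ 1 so that |y| < 4; then |y^2 + 3y + 9| ≤ 37.
Hence |y^3 − 27| ≤ 37|y − 3|, which is < ε once |y − 3| < ε/37.
Take δ = min(1, ε/37). If 0 < |y − 3| < δ then both bounds hold and |y^3 − 27| ≤ 37|y − 3| < 37·(ε/37) = ε.

δ = min(1, ε/37)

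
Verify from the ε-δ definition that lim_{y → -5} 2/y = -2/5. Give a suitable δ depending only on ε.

Let ε > 0. We seek δ > 0 such that 0 < |y + 5| < δ implies |2/y + 2/5| < ε.
|2/y + 2/5| = 2·|-5 − y|/(5·|y|) = 2|y + 5|/(5|y|).
Restrict δ ≤ 5/2. Then |y + 5| < 5/2 gives |y| > 5/2, so 5|y| > 25/2.
Then |2/y + 2/5| < 2|y + 5|/(25/2), which is < ε when |y + 5| < (25/4)ε.
Take δ = min(5/2, (25/4)ε). Then 0 < |y + 5| < δ gives both |y + 5| < 5/2 and |y + 5| < (25/4)ε, so |2/y + 2/5| < ε.

δ = min(5/2, (25/4)ε)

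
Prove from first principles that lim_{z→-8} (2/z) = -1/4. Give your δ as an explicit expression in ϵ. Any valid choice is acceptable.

δ = min(4, 16ϵ)

Let ϵ > 0 be given. We seek δ > 0 such that 0 < |z + 8| < δ implies |2/z + 1/4| < ϵ.
|2/z + 1/4| = 2·|-8 − z|/(8·|z|) = 2|z + 8|/(8|z|).
Restrict δ ≤ 4. Then |z + 8| < 4 gives |z| > 4, so 8|z| > 32.
Then |2/z + 1/4| < 2|z + 8|/32, which is < ϵ when |z + 8| < 16ϵ.
Take δ = min(4, 16ϵ). Then 0 < |z + 8| < δ gives both |z + 8| < 4 and |z + 8| < 16ϵ, so |2/z + 1/4| < ϵ.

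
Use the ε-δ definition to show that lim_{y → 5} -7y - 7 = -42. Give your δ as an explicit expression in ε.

Suppose ε > 0. We need δ > 0 so that 0 < |y − 5| < δ implies |(-7y - 7) + 42| < ε.
|(-7y - 7) + 42| = |-7y + 35| = 7|y − 5|.
Thus it suffices that |y − 5| < ε/7.
Take δ = ε/7. If 0 < |y − 5| < δ then |(-7y - 7) + 42| = 7|y − 5| < 7·(ε/7) = ε.

δ = ε/7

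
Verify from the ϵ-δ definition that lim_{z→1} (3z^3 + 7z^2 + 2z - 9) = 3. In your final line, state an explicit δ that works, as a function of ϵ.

Let ϵ > 0 be given. We want δ > 0 such that 0 < |z − 1| < δ implies |(3z^3 + 7z^2 + 2z - 9) − 3| < ϵ.
(3z^3 + 7z^2 + 2z - 9) − 3 = 3z^3 + 7z^2 + 2z - 12 = (z − 1)(3z^2 + 10z + 12).
So |(3z^3 + 7z^2 + 2z - 9) − 3| = |z − 1|·|3z^2 + 10z + 12|.
Require δ ≤ 1. Then |z − 1| < 1 gives |z| < 2, and by the triangle inequality |3z^2 + 10z + 12| ≤ 3·2^2 + 10·2 + 12 = 44.
Hence |(3z^3 + 7z^2 + 2z - 9) − 3| ≤ 44|z − 1| < ϵ provided |z − 1| < ϵ/44.
Take δ = min(1, ϵ/44). Then 0 < |z − 1| < δ gives both |z − 1| < 1 and |z − 1| < ϵ/44, so |(3z^3 + 7z^2 + 2z - 9) − 3| < ϵ.

δ = min(1, ϵ/44)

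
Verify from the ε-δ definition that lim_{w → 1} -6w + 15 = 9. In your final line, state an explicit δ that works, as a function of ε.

δ = ε/6

Fix ε > 0. We need δ > 0 so that 0 < |w − 1| < δ implies |(-6w + 15) − 9| < ε.
|(-6w + 15) − 9| = |-6w + 6| = 6|w − 1|.
So 6|w − 1| < ε exactly when |w − 1| < ε/6.
Take δ = ε/6. If 0 < |w − 1| < δ then |(-6w + 15) − 9| = 6|w − 1| < 6·(ε/6) = ε.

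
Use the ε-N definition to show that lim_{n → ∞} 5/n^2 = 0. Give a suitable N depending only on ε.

N = (5/ε)^{1/2}

Fix ε > 0. For n ≥ 1, |5/n^2 − 0| = 5/n^2.
5/n^2 < ε ⇔ n^2 > 5/ε ⇔ n > (5/ε)^{1/2}.
Take N = (5/ε)^{1/2}. Then n > N implies 5/n^2 < ε.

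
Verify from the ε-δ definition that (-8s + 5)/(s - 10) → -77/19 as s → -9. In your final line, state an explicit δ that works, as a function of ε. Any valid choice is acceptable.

Fix ε > 0. We want δ > 0 with 0 < |s + 9| < δ ⇒ |(-8s + 5)/(s - 10) + 77/19| < ε.
Combining over a common denominator, (-8s + 5)/(s - 10) + 77/19 = [(-8s + 5)·(-19) − 77·(s - 10)] / [(-19)·(s - 10)] = 75(s + 9) / ((-19)(s - 10)).
So |(-8s + 5)/(s - 10) + 77/19| = 75|s + 9| / (19·|s − 10|).
Restrict δ ≤ 19/2. Then |s + 9| < 19/2 gives |s − 10| = |(s + 9) + (-19)| ≥ 19 − 19/2 = 19/2.
Hence |(-8s + 5)/(s - 10) + 77/19| < 75|s + 9|/(19·(19/2)) = (150/361)|s + 9|, which is < ε once |s + 9| < (361/150)ε.
Take δ = min(19/2, (361/150)ε). Then 0 < |s + 9| < δ forces both bounds, so |(-8s + 5)/(s - 10) + 77/19| < ε.

δ = min(19/2, (361/150)ε)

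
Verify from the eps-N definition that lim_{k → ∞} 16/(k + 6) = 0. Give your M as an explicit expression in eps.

Fix eps > 0. For k ≥ 1, |16/(k + 6) − 0| = 16/(k + 6) ≤ 16/k.
We need 16/k < eps, i.e. k > 16/eps.
Take M = 16/eps. If k > M then |16/(k + 6)| ≤ 16/k < eps.

M = 16/eps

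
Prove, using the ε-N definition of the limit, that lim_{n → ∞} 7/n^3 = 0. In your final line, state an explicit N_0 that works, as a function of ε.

N_0 = (7/ε)^{1/3}

Let ε > 0 be given. For n ≥ 1, |7/n^3 − 0| = 7/n^3.
7/n^3 < ε ⇔ n^3 > 7/ε ⇔ n > (7/ε)^{1/3}.
Take N_0 = (7/ε)^{1/3}. Then n > N_0 implies 7/n^3 < ε.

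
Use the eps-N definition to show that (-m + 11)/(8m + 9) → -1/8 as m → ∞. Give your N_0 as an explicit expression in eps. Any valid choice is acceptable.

N_0 = (97/64)/eps

Let eps > 0. For m ≥ 1, |(-m + 11)/(8m + 9) + 1/8| = |97|/(8(8m + 9)) = 97/(8(8m + 9)).
Since 8m + 9 ≥ 8m for m ≥ 1, this is ≤ 97/(8·8m) = (97/64)/m.
So |(-m + 11)/(8m + 9) + 1/8| < eps whenever m > (97/64)/eps.
Take N_0 = (97/64)/eps. If m > N_0 then |(-m + 11)/(8m + 9) + 1/8| ≤ (97/64)/m < eps.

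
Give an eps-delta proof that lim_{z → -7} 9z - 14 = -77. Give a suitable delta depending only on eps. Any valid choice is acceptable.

delta = eps/9

Fix eps > 0. We need delta > 0 so that 0 < |z + 7| < delta implies |(9z - 14) + 77| < eps.
Since (9z - 14) + 77 = 9(z + 7), we have |(9z - 14) + 77| = 9|z + 7|.
Thus it suffices that |z + 7| < eps/9.
Take delta = eps/9. If 0 < |z + 7| < delta then |(9z - 14) + 77| = 9|z + 7| < 9·(eps/9) = eps.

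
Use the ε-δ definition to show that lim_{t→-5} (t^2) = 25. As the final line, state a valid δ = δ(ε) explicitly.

δ = min(1, ε/11)

Let ε > 0 be given. We seek δ > 0 with 0 < |t + 5| < δ ⇒ |t^2 − 25| < ε.
Factor: t^2 − 25 = (t + 5)(t - 5), so |t^2 − 25| = |t + 5|·|t - 5|.
Restrict δ ≤ 1. Then |t + 5| < 1 gives |t| < 6, so by the triangle inequality |t - 5| ≤ 6 + 5 = 11.
Hence |t^2 − 25| ≤ 11|t + 5|, which is < ε once |t + 5| < ε/11.
Take δ = min(1, ε/11). If 0 < |t + 5| < δ then both bounds hold and |t^2 − 25| ≤ 11|t + 5| < 11·(ε/11) = ε.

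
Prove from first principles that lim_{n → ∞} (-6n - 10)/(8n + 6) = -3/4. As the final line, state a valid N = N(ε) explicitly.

Fix ε > 0. For n ≥ 1, |(-6n - 10)/(8n + 6) + 3/4| = |-44|/(8(8n + 6)) = 44/(8(8n + 6)).
Since 8n + 6 ≥ 8n for n ≥ 1, this is ≤ 44/(8·8n) = (11/16)/n.
So |(-6n - 10)/(8n + 6) + 3/4| < ε whenever n > (11/16)/ε.
Take N = (11/16)/ε. If n > N then |(-6n - 10)/(8n + 6) + 3/4| ≤ (11/16)/n < ε.

N = (11/16)/ε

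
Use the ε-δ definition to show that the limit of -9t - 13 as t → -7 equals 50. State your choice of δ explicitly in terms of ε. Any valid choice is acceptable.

Let ε > 0 be given. We need δ > 0 so that 0 < |t + 7| < δ implies |(-9t - 13) − 50| < ε.
Since (-9t - 13) − 50 = -9(t + 7), we have |(-9t - 13) − 50| = 9|t + 7|.
Thus it suffices that |t + 7| < ε/9.
Take δ = ε/9. If 0 < |t + 7| < δ then |(-9t - 13) − 50| = 9|t + 7| < 9·(ε/9) = ε.

δ = ε/9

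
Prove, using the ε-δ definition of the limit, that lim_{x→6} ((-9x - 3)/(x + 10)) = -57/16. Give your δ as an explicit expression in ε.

δ = min(8, (128/87)ε)

Let ε > 0. We want δ > 0 with 0 < |x − 6| < δ ⇒ |(-9x - 3)/(x + 10) + 57/16| < ε.
Combining over a common denominator, (-9x - 3)/(x + 10) + 57/16 = [(-9x - 3)·16 − (-57)·(x + 10)] / [16·(x + 10)] = -87(x − 6) / (16(x + 10)).
So |(-9x - 3)/(x + 10) + 57/16| = 87|x − 6| / (16·|x + 10|).
Restrict δ ≤ 8. Then |x − 6| < 8 gives |x + 10| = |(x − 6) + 16| ≥ 16 − 8 = 8.
Hence |(-9x - 3)/(x + 10) + 57/16| < 87|x − 6|/(16·8) = (87/128)|x − 6|, which is < ε once |x − 6| < (128/87)ε.
Take δ = min(8, (128/87)ε). Then 0 < |x − 6| < δ forces both bounds, so |(-9x - 3)/(x + 10) + 57/16| < ε.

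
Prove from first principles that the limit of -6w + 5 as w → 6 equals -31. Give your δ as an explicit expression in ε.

δ = ε/6

Suppose ε > 0. We need δ > 0 so that 0 < |w − 6| < δ implies |(-6w + 5) + 31| < ε.
|(-6w + 5) + 31| = |-6w + 36| = 6|w − 6|.
Thus it suffices that |w − 6| < ε/6.
Choosing δ = ε/6 gives |(-6w + 5) + 31| = 6|w − 6| < ε whenever |w − 6| < δ.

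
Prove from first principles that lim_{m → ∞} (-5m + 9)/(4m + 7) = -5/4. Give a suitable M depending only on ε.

Suppose ε > 0. For m ≥ 1, |(-5m + 9)/(4m + 7) + 5/4| = |71|/(4(4m + 7)) = 71/(4(4m + 7)).
Since 4m + 7 ≥ 4m for m ≥ 1, this is ≤ 71/(4·4m) = (71/16)/m.
So |(-5m + 9)/(4m + 7) + 5/4| < ε whenever m > (71/16)/ε.
Take M = (71/16)/ε. If m > M then |(-5m + 9)/(4m + 7) + 5/4| ≤ (71/16)/m < ε.

M = (71/16)/ε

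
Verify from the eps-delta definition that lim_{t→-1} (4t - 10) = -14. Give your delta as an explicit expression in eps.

delta = eps/4

Let eps > 0. We need delta > 0 so that 0 < |t + 1| < delta implies |(4t - 10) + 14| < eps.
Since (4t - 10) + 14 = 4(t + 1), we have |(4t - 10) + 14| = 4|t + 1|.
So 4|t + 1| < eps exactly when |t + 1| < eps/4.
Take delta = eps/4. If 0 < |t + 1| < delta then |(4t - 10) + 14| = 4|t + 1| < 4·(eps/4) = eps.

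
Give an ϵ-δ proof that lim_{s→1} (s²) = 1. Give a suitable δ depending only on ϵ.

Suppose ϵ > 0. We seek δ > 0 with 0 < |s − 1| < δ ⇒ |s² − 1| < ϵ.
Factor: s² − 1 = (s − 1)(s + 1), so |s² − 1| = |s − 1|·|s + 1|.
Impose δ ≤ 1 so that |s| < 2; then |s + 1| ≤ 3.
Hence |s² − 1| ≤ 3|s − 1|, which is < ϵ once |s − 1| < ϵ/3.
Take δ = min(1, ϵ/3). If 0 < |s − 1| < δ then both bounds hold and |s² − 1| ≤ 3|s − 1| < 3·(ϵ/3) = ϵ.

δ = min(1, ϵ/3)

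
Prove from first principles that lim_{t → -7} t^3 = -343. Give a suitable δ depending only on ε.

δ = min(1, ε/169)

Let ε > 0. We seek δ > 0 with 0 < |t + 7| < δ ⇒ |t^3 + 343| < ε.
Factor: t^3 + 343 = (t + 7)(t^2 - 7t + 49), so |t^3 + 343| = |t + 7|·|t^2 - 7t + 49|.
Impose δ ≤ 1 so that |t| < 8; then |t^2 - 7t + 49| ≤ 169.
Hence |t^3 + 343| ≤ 169|t + 7|, which is < ε once |t + 7| < ε/169.
Take δ = min(1, ε/169). If 0 < |t + 7| < δ then both bounds hold and |t^3 + 343| ≤ 169|t + 7| < 169·(ε/169) = ε.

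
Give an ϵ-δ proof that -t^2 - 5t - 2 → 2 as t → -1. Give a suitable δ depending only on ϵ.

Fix ϵ > 0. We want δ > 0 such that 0 < |t + 1| < δ implies |(-t^2 - 5t - 2) − 2| < ϵ.
(-t^2 - 5t - 2) − 2 = -t^2 - 5t - 4 = (t + 1)(-t - 4).
So |(-t^2 - 5t - 2) − 2| = |t + 1|·|-t - 4|.
Assume first that |t + 1| < 1, so |t| < 2. Then |-t - 4| ≤ 2 + 4 = 6.
Hence |(-t^2 - 5t - 2) − 2| ≤ 6|t + 1| < ϵ provided |t + 1| < ϵ/6.
Choosing δ = min(1, ϵ/6) ensures both conditions, hence |(-t^2 - 5t - 2) − 2| < ϵ.

δ = min(1, ϵ/6)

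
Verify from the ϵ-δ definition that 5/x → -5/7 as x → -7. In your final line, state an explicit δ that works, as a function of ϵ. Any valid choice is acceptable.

δ = min(7/2, (49/10)ϵ)

Fix ϵ > 0. We seek δ > 0 such that 0 < |x + 7| < δ implies |5/x + 5/7| < ϵ.
|5/x + 5/7| = 5·|-7 − x|/(7·|x|) = 5|x + 7|/(7|x|).
Require δ ≤ 7/2 so that |x| > 7 − 7/2 = 7/2, hence 7|x| > 49/2.
Then |5/x + 5/7| < 5|x + 7|/(49/2), which is < ϵ when |x + 7| < (49/10)ϵ.
Take δ = min(7/2, (49/10)ϵ). Then 0 < |x + 7| < δ gives both |x + 7| < 7/2 and |x + 7| < (49/10)ϵ, so |5/x + 5/7| < ϵ.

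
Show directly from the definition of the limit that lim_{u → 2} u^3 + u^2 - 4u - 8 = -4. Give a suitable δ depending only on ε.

δ = min(1, ε/20)

Let ε > 0. We want δ > 0 such that 0 < |u − 2| < δ implies |(u^3 + u^2 - 4u - 8) + 4| < ε.
(u^3 + u^2 - 4u - 8) + 4 = u^3 + u^2 - 4u - 4 = (u − 2)(u^2 + 3u + 2).
So |(u^3 + u^2 - 4u - 8) + 4| = |u − 2|·|u^2 + 3u + 2|.
Require δ ≤ 1. Then |u − 2| < 1 gives |u| < 3, and by the triangle inequality |u^2 + 3u + 2| ≤ 3^2 + 3·3 + 2 = 20.
Hence |(u^3 + u^2 - 4u - 8) + 4| ≤ 20|u − 2| < ε provided |u − 2| < ε/20.
Take δ = min(1, ε/20). Then 0 < |u − 2| < δ gives both |u − 2| < 1 and |u − 2| < ε/20, so |(u^3 + u^2 - 4u - 8) + 4| < ε.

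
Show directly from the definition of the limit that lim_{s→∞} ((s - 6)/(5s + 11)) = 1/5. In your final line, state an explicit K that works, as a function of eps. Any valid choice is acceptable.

Fix eps > 0. We seek K > 0 such that s > K implies |(s - 6)/(5s + 11) − (1/5)| < eps.
(s - 6)/(5s + 11) − (1/5) = (5(s - 6) − (5s + 11)) / (5(5s + 11)) = -41/(5(5s + 11)).
For s > 0 we have 5s + 11 > 5s, so |(s - 6)/(5s + 11) − (1/5)| = 41/(5(5s + 11)) < 41/(5·5s) = (41/25)/s.
Thus |(s - 6)/(5s + 11) − (1/5)| < eps whenever s > (41/25)/eps.
Take K = (41/25)/eps. If s > K then |(s - 6)/(5s + 11) − (1/5)| < (41/25)/s < eps.

K = (41/25)/eps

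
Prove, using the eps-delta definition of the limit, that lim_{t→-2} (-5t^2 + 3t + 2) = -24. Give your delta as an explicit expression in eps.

Let eps > 0 be given. We want delta > 0 such that 0 < |t + 2| < delta implies |(-5t^2 + 3t + 2) + 24| < eps.
(-5t^2 + 3t + 2) + 24 = -5t^2 + 3t + 26 = (t + 2)(-5t + 13).
So |(-5t^2 + 3t + 2) + 24| = |t + 2|·|-5t + 13|.
Assume first that |t + 2| < 1, so |t| < 3. Then |-5t + 13| ≤ 5·3 + 13 = 28.
Hence |(-5t^2 + 3t + 2) + 24| ≤ 28|t + 2| < eps provided |t + 2| < eps/28.
Choosing delta = min(1, eps/28) ensures both conditions, hence |(-5t^2 + 3t + 2) + 24| < eps.

delta = min(1, eps/28)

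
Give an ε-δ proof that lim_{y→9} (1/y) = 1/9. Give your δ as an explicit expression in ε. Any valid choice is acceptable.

Fix ε > 0. We seek δ > 0 such that 0 < |y − 9| < δ implies |1/y − (1/9)| < ε.
|1/y − (1/9)| = |9 − y|/(9·|y|) = |y − 9|/(9|y|).
Restrict δ ≤ 9/2. Then |y − 9| < 9/2 gives |y| > 9/2, so 9|y| > 81/2.
Then |1/y − (1/9)| < |y − 9|/(81/2), which is < ε when |y − 9| < (81/2)ε.
Take δ = min(9/2, (81/2)ε). Then 0 < |y − 9| < δ gives both |y − 9| < 9/2 and |y − 9| < (81/2)ε, so |1/y − (1/9)| < ε.

δ = min(9/2, (81/2)ε)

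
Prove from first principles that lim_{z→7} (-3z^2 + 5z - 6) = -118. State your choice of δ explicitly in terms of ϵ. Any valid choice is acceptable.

Suppose ϵ > 0. We want δ > 0 such that 0 < |z − 7| < δ implies |(-3z^2 + 5z - 6) + 118| < ϵ.
(-3z^2 + 5z - 6) + 118 = -3z^2 + 5z + 112 = (z − 7)(-3z - 16).
So |(-3z^2 + 5z - 6) + 118| = |z − 7|·|-3z - 16|.
Require δ ≤ 2. Then |z − 7| < 2 gives |z| < 9, and by the triangle inequality |-3z - 16| ≤ 3·9 + 16 = 43.
Hence |(-3z^2 + 5z - 6) + 118| ≤ 43|z − 7| < ϵ provided |z − 7| < ϵ/43.
Take δ = min(2, ϵ/43). Then 0 < |z − 7| < δ gives both |z − 7| < 2 and |z − 7| < ϵ/43, so |(-3z^2 + 5z - 6) + 118| < ϵ.

δ = min(2, ϵ/43)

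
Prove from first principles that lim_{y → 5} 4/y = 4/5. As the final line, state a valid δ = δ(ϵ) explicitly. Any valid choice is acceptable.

Let ϵ > 0 be given. We seek δ > 0 such that 0 < |y − 5| < δ implies |4/y − (4/5)| < ϵ.
|4/y − (4/5)| = 4·|5 − y|/(5·|y|) = 4|y − 5|/(5|y|).
Restrict δ ≤ 5/2. Then |y − 5| < 5/2 gives |y| > 5/2, so 5|y| > 25/2.
Then |4/y − (4/5)| < 4|y − 5|/(25/2), which is < ϵ when |y − 5| < (25/8)ϵ.
Take δ = min(5/2, (25/8)ϵ). Then 0 < |y − 5| < δ gives both |y − 5| < 5/2 and |y − 5| < (25/8)ϵ, so |4/y − (4/5)| < ϵ.

δ = min(5/2, (25/8)ϵ)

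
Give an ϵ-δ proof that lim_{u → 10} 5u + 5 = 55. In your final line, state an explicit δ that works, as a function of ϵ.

δ = ϵ/5

Let ϵ > 0. We need δ > 0 so that 0 < |u − 10| < δ implies |(5u + 5) − 55| < ϵ.
|(5u + 5) − 55| = |5u - 50| = 5|u − 10|.
So 5|u − 10| < ϵ exactly when |u − 10| < ϵ/5.
Take δ = ϵ/5. If 0 < |u − 10| < δ then |(5u + 5) − 55| = 5|u − 10| < 5·(ϵ/5) = ϵ.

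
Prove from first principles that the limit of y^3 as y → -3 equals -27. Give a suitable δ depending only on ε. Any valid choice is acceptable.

Suppose ε > 0. We seek δ > 0 with 0 < |y + 3| < δ ⇒ |y^3 + 27| < ε.
Factor: y^3 + 27 = (y + 3)(y^2 - 3y + 9), so |y^3 + 27| = |y + 3|·|y^2 - 3y + 9|.
Restrict δ ≤ 1. Then |y + 3| < 1 gives |y| < 4, so by the triangle inequality |y^2 - 3y + 9| ≤ 4^2 + 3·4 + 9 = 37.
Hence |y^3 + 27| ≤ 37|y + 3|, which is < ε once |y + 3| < ε/37.
Take δ = min(1, ε/37). If 0 < |y + 3| < δ then both bounds hold and |y^3 + 27| ≤ 37|y + 3| < 37·(ε/37) = ε.

δ = min(1, ε/37)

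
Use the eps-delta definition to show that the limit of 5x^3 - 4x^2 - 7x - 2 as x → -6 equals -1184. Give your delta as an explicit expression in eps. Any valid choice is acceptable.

delta = min(2, eps/789)

Let eps > 0. We want delta > 0 such that 0 < |x + 6| < delta implies |(5x^3 - 4x^2 - 7x - 2) + 1184| < eps.
(5x^3 - 4x^2 - 7x - 2) + 1184 = 5x^3 - 4x^2 - 7x + 1182 = (x + 6)(5x^2 - 34x + 197).
So |(5x^3 - 4x^2 - 7x - 2) + 1184| = |x + 6|·|5x^2 - 34x + 197|.
Assume first that |x + 6| < 2, so |x| < 8. Then |5x^2 - 34x + 197| ≤ 5·8^2 + 34·8 + 197 = 789.
Hence |(5x^3 - 4x^2 - 7x - 2) + 1184| ≤ 789|x + 6| < eps provided |x + 6| < eps/789.
Choosing delta = min(2, eps/789) ensures both conditions, hence |(5x^3 - 4x^2 - 7x - 2) + 1184| < eps.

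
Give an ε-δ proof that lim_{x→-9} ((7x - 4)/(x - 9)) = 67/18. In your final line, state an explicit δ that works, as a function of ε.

δ = min(9, (162/59)ε)

Suppose ε > 0. We want δ > 0 with 0 < |x + 9| < δ ⇒ |(7x - 4)/(x - 9) − (67/18)| < ε.
Combining over a common denominator, (7x - 4)/(x - 9) − (67/18) = [(7x - 4)·(-18) − (-67)·(x - 9)] / [(-18)·(x - 9)] = -59(x + 9) / ((-18)(x - 9)).
So |(7x - 4)/(x - 9) − (67/18)| = 59|x + 9| / (18·|x − 9|).
Require δ ≤ 9, so |x − 9| ≥ |-18| − |x + 9| > 18 − 9 = 9.
Hence |(7x - 4)/(x - 9) − (67/18)| < 59|x + 9|/(18·9) = (59/162)|x + 9|, which is < ε once |x + 9| < (162/59)ε.
Take δ = min(9, (162/59)ε). Then 0 < |x + 9| < δ forces both bounds, so |(7x - 4)/(x - 9) − (67/18)| < ε.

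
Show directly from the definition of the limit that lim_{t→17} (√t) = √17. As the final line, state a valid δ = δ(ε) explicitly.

δ = min(17, √17·ε)

Let ε > 0. We want δ > 0 such that 0 < |t − 17| < δ implies |√t − √17| < ε.
Rationalise: √t − √17 = (t − 17)/(√t + √17), so |√t − √17| = |t − 17|/(√t + √17).
Restrict δ ≤ 17 so that |t − 17| < 17 forces t > 0, and then √t + √17 > √17.
Hence |√t − √17| < |t − 17|/√17, which is < ε once |t − 17| < √17·ε.
Take δ = min(17, √17·ε). If 0 < |t − 17| < δ then t > 0 and |√t − √17| < |t − 17|/√17 < ε.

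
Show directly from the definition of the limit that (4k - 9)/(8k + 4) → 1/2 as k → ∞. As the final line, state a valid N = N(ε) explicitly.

N = (11/8)/ε

Fix ε > 0. For k ≥ 1, |(4k - 9)/(8k + 4) − (1/2)| = |-88|/(8(8k + 4)) = 88/(8(8k + 4)).
Since 8k + 4 ≥ 8k for k ≥ 1, this is ≤ 88/(8·8k) = (11/8)/k.
So |(4k - 9)/(8k + 4) − (1/2)| < ε whenever k > (11/8)/ε.
Take N = (11/8)/ε. If k > N then |(4k - 9)/(8k + 4) − (1/2)| ≤ (11/8)/k < ε.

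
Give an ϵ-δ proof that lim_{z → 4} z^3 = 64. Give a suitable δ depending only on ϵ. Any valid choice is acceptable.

Suppose ϵ > 0. We seek δ > 0 with 0 < |z − 4| < δ ⇒ |z^3 − 64| < ϵ.
Factor: z^3 − 64 = (z − 4)(z^2 + 4z + 16), so |z^3 − 64| = |z − 4|·|z^2 + 4z + 16|.
Restrict δ ≤ 1. Then |z − 4| < 1 gives |z| < 5, so by the triangle inequality |z^2 + 4z + 16| ≤ 5^2 + 4·5 + 16 = 61.
Hence |z^3 − 64| ≤ 61|z − 4|, which is < ϵ once |z − 4| < ϵ/61.
Take δ = min(1, ϵ/61). If 0 < |z − 4| < δ then both bounds hold and |z^3 − 64| ≤ 61|z − 4| < 61·(ϵ/61) = ϵ.

δ = min(1, ϵ/61)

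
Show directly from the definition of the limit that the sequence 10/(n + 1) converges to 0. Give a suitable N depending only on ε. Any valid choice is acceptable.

N = 10/ε

Let ε > 0. For n ≥ 1, |10/(n + 1) − 0| = 10/(n + 1) ≤ 10/n.
We need 10/n < ε, i.e. n > 10/ε.
Take N = 10/ε. If n > N then |10/(n + 1)| ≤ 10/n < ε.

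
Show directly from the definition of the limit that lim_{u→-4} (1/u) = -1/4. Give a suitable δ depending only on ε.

δ = min(2, 8ε)

Let ε > 0. We seek δ > 0 such that 0 < |u + 4| < δ implies |1/u + 1/4| < ε.
|1/u + 1/4| = |-4 − u|/(4·|u|) = |u + 4|/(4|u|).
Require δ ≤ 2 so that |u| > 4 − 2 = 2, hence 4|u| > 8.
Then |1/u + 1/4| < |u + 4|/8, which is < ε when |u + 4| < 8ε.
Take δ = min(2, 8ε). Then 0 < |u + 4| < δ gives both |u + 4| < 2 and |u + 4| < 8ε, so |1/u + 1/4| < ε.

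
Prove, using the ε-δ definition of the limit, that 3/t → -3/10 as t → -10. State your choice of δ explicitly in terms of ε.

Fix ε > 0. We seek δ > 0 such that 0 < |t + 10| < δ implies |3/t + 3/10| < ε.
|3/t + 3/10| = 3·|-10 − t|/(10·|t|) = 3|t + 10|/(10|t|).
Restrict δ ≤ 5. Then |t + 10| < 5 gives |t| > 5, so 10|t| > 50.
Then |3/t + 3/10| < 3|t + 10|/50, which is < ε when |t + 10| < (50/3)ε.
Take δ = min(5, (50/3)ε). Then 0 < |t + 10| < δ gives both |t + 10| < 5 and |t + 10| < (50/3)ε, so |3/t + 3/10| < ε.

δ = min(5, (50/3)ε)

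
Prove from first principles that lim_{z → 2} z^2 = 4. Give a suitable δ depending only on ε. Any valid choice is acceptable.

δ = min(1, ε/5)

Let ε > 0. We seek δ > 0 with 0 < |z − 2| < δ ⇒ |z^2 − 4| < ε.
Factor: z^2 − 4 = (z − 2)(z + 2), so |z^2 − 4| = |z − 2|·|z + 2|.
Impose δ ≤ 1 so that |z| < 3; then |z + 2| ≤ 5.
Hence |z^2 − 4| ≤ 5|z − 2|, which is < ε once |z − 2| < ε/5.
Take δ = min(1, ε/5). If 0 < |z − 2| < δ then both bounds hold and |z^2 − 4| ≤ 5|z − 2| < 5·(ε/5) = ε.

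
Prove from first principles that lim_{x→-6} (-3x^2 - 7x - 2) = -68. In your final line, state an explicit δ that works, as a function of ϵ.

δ = min(1, ϵ/32)

Fix ϵ > 0. We want δ > 0 such that 0 < |x + 6| < δ implies |(-3x^2 - 7x - 2) + 68| < ϵ.
(-3x^2 - 7x - 2) + 68 = -3x^2 - 7x + 66 = (x + 6)(-3x + 11).
So |(-3x^2 - 7x - 2) + 68| = |x + 6|·|-3x + 11|.
Require δ ≤ 1. Then |x + 6| < 1 gives |x| < 7, and by the triangle inequality |-3x + 11| ≤ 3·7 + 11 = 32.
Hence |(-3x^2 - 7x - 2) + 68| ≤ 32|x + 6| < ϵ provided |x + 6| < ϵ/32.
Take δ = min(1, ϵ/32). Then 0 < |x + 6| < δ gives both |x + 6| < 1 and |x + 6| < ϵ/32, so |(-3x^2 - 7x - 2) + 68| < ϵ.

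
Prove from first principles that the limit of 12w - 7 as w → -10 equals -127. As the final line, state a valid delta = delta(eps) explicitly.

delta = eps/12

Let eps > 0. We need delta > 0 so that 0 < |w + 10| < delta implies |(12w - 7) + 127| < eps.
Since (12w - 7) + 127 = 12(w + 10), we have |(12w - 7) + 127| = 12|w + 10|.
So 12|w + 10| < eps exactly when |w + 10| < eps/12.
Take delta = eps/12. If 0 < |w + 10| < delta then |(12w - 7) + 127| = 12|w + 10| < 12·(eps/12) = eps.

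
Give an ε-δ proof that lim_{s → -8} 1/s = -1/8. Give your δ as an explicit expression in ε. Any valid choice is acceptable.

Let ε > 0 be given. We seek δ > 0 such that 0 < |s + 8| < δ implies |1/s + 1/8| < ε.
|1/s + 1/8| = |-8 − s|/(8·|s|) = |s + 8|/(8|s|).
Restrict δ ≤ 4. Then |s + 8| < 4 gives |s| > 4, so 8|s| > 32.
Then |1/s + 1/8| < |s + 8|/32, which is < ε when |s + 8| < 32ε.
Take δ = min(4, 32ε). Then 0 < |s + 8| < δ gives both |s + 8| < 4 and |s + 8| < 32ε, so |1/s + 1/8| < ε.

δ = min(4, 32ε)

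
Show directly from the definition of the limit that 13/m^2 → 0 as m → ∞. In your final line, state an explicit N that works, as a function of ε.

Let ε > 0 be given. For m ≥ 1, |13/m^2 − 0| = 13/m^2.
13/m^2 < ε ⇔ m^2 > 13/ε ⇔ m > (13/ε)^{1/2}.
Take N = (13/ε)^{1/2}. Then m > N implies 13/m^2 < ε.

N = (13/ε)^{1/2}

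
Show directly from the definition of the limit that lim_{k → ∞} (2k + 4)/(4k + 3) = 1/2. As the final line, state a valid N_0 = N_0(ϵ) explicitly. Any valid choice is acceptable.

Let ϵ > 0 be given. For k ≥ 1, |(2k + 4)/(4k + 3) − (1/2)| = |10|/(4(4k + 3)) = 10/(4(4k + 3)).
Since 4k + 3 ≥ 4k for k ≥ 1, this is ≤ 10/(4·4k) = (5/8)/k.
So |(2k + 4)/(4k + 3) − (1/2)| < ϵ whenever k > (5/8)/ϵ.
Take N_0 = (5/8)/ϵ. If k > N_0 then |(2k + 4)/(4k + 3) − (1/2)| ≤ (5/8)/k < ϵ.

N_0 = (5/8)/ϵ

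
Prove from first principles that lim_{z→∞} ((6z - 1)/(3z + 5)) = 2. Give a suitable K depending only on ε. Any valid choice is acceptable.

Let ε > 0 be given. We seek K > 0 such that z > K implies |(6z - 1)/(3z + 5) − 2| < ε.
(6z - 1)/(3z + 5) − 2 = (3(6z - 1) − 6(3z + 5)) / (3(3z + 5)) = -33/(3(3z + 5)).
For z > 0 we have 3z + 5 > 3z, so |(6z - 1)/(3z + 5) − 2| = 33/(3(3z + 5)) < 33/(3·3z) = (11/3)/z.
Thus |(6z - 1)/(3z + 5) − 2| < ε whenever z > (11/3)/ε.
Take K = (11/3)/ε. If z > K then |(6z - 1)/(3z + 5) − 2| < (11/3)/z < ε.

K = (11/3)/ε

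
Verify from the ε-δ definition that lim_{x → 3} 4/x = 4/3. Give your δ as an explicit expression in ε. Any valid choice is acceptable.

δ = min(3/2, (9/8)ε)

Let ε > 0. We seek δ > 0 such that 0 < |x − 3| < δ implies |4/x − (4/3)| < ε.
|4/x − (4/3)| = 4·|3 − x|/(3·|x|) = 4|x − 3|/(3|x|).
Restrict δ ≤ 3/2. Then |x − 3| < 3/2 gives |x| > 3/2, so 3|x| > 9/2.
Then |4/x − (4/3)| < 4|x − 3|/(9/2), which is < ε when |x − 3| < (9/8)ε.
Take δ = min(3/2, (9/8)ε). Then 0 < |x − 3| < δ gives both |x − 3| < 3/2 and |x − 3| < (9/8)ε, so |4/x − (4/3)| < ε.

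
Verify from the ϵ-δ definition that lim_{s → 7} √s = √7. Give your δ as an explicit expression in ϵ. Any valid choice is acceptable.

δ = min(7, √7·ϵ)

Fix ϵ > 0. We want δ > 0 such that 0 < |s − 7| < δ implies |√s − √7| < ϵ.
Rationalise: √s − √7 = (s − 7)/(√s + √7), so |√s − √7| = |s − 7|/(√s + √7).
Restrict δ ≤ 7 so that |s − 7| < 7 forces s > 0, and then √s + √7 > √7.
Hence |√s − √7| < |s − 7|/√7, which is < ϵ once |s − 7| < √7·ϵ.
Take δ = min(7, √7·ϵ). If 0 < |s − 7| < δ then s > 0 and |√s − √7| < |s − 7|/√7 < ϵ.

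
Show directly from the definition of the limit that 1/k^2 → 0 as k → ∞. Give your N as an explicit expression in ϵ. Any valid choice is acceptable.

N = (1/ϵ)^{1/2}

Fix ϵ > 0. For k ≥ 1, |1/k^2 − 0| = 1/k^2.
1/k^2 < ϵ ⇔ k^2 > 1/ϵ ⇔ k > (1/ϵ)^{1/2}.
Take N = (1/ϵ)^{1/2}. Then k > N implies 1/k^2 < ϵ.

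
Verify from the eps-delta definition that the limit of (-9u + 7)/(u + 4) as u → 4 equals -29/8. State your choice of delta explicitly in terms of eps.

delta = min(4, (32/43)eps)

Fix eps > 0. We want delta > 0 with 0 < |u − 4| < delta ⇒ |(-9u + 7)/(u + 4) + 29/8| < eps.
Combining over a common denominator, (-9u + 7)/(u + 4) + 29/8 = [(-9u + 7)·8 − (-29)·(u + 4)] / [8·(u + 4)] = -43(u − 4) / (8(u + 4)).
So |(-9u + 7)/(u + 4) + 29/8| = 43|u − 4| / (8·|u + 4|).
Restrict delta ≤ 4. Then |u − 4| < 4 gives |u + 4| = |(u − 4) + 8| ≥ 8 − 4 = 4.
Hence |(-9u + 7)/(u + 4) + 29/8| < 43|u − 4|/(8·4) = (43/32)|u − 4|, which is < eps once |u − 4| < (32/43)eps.
Take delta = min(4, (32/43)eps). Then 0 < |u − 4| < delta forces both bounds, so |(-9u + 7)/(u + 4) + 29/8| < eps.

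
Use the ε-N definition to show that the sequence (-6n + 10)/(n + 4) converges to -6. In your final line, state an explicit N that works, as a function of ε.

N = 34/ε

Suppose ε > 0. For n ≥ 1, |(-6n + 10)/(n + 4) + 6| = |34|/((n + 4)) = 34/((n + 4)).
Since n + 4 ≥ n for n ≥ 1, this is ≤ 34/(n) = 34/n.
So |(-6n + 10)/(n + 4) + 6| < ε whenever n > 34/ε.
Take N = 34/ε. If n > N then |(-6n + 10)/(n + 4) + 6| ≤ 34/n < ε.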